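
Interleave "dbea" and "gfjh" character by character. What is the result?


Interleaving "dbea" and "gfjh":
  Position 0: 'd' from first, 'g' from second => "dg"
  Position 1: 'b' from first, 'f' from second => "bf"
  Position 2: 'e' from first, 'j' from second => "ej"
  Position 3: 'a' from first, 'h' from second => "ah"
Result: dgbfejah

dgbfejah


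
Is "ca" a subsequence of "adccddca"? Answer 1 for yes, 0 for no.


Check if "ca" is a subsequence of "adccddca"
Greedy scan:
  Position 0 ('a'): no match needed
  Position 1 ('d'): no match needed
  Position 2 ('c'): matches sub[0] = 'c'
  Position 3 ('c'): no match needed
  Position 4 ('d'): no match needed
  Position 5 ('d'): no match needed
  Position 6 ('c'): no match needed
  Position 7 ('a'): matches sub[1] = 'a'
All 2 characters matched => is a subsequence

1


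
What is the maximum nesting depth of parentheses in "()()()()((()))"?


Input: "()()()()((()))"
Tracking depth:
  Position 0 '(': depth becomes 1
  Position 1 ')': depth becomes 0
  Position 2 '(': depth becomes 1
  Position 3 ')': depth becomes 0
  Position 4 '(': depth becomes 1
  Position 5 ')': depth becomes 0
  Position 6 '(': depth becomes 1
  Position 7 ')': depth becomes 0
  Position 8 '(': depth becomes 1
  Position 9 '(': depth becomes 2
  Position 10 '(': depth becomes 3
  Position 11 ')': depth becomes 2
  Position 12 ')': depth becomes 1
  Position 13 ')': depth becomes 0
Maximum depth reached: 3

3


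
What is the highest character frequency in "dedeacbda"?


Input: dedeacbda
Character counts:
  'a': 2
  'b': 1
  'c': 1
  'd': 3
  'e': 2
Maximum frequency: 3

3


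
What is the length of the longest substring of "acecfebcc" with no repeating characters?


Input: "acecfebcc"
Sliding window (track last position of each char):
  Position 0 ('a'): window [0,0] length 1 -- new best
  Position 1 ('c'): window [0,1] length 2 -- new best
  Position 2 ('e'): window [0,2] length 3 -- new best
  Position 3 ('c'): repeat (last at 1), move window start to 2
  Position 3 ('c'): window [2,3] length 2
  Position 4 ('f'): window [2,4] length 3
  Position 5 ('e'): repeat (last at 2), move window start to 3
  Position 5 ('e'): window [3,5] length 3
  Position 6 ('b'): window [3,6] length 4 -- new best
  Position 7 ('c'): repeat (last at 3), move window start to 4
  Position 7 ('c'): window [4,7] length 4
  Position 8 ('c'): repeat (last at 7), move window start to 8
  Position 8 ('c'): window [8,8] length 1
Longest substring with no repeats: "cfeb" with length 4

4


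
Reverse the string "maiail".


Input: maiail
Reading characters right to left:
  Position 5: 'l'
  Position 4: 'i'
  Position 3: 'a'
  Position 2: 'i'
  Position 1: 'a'
  Position 0: 'm'
Reversed: liaiam

liaiam


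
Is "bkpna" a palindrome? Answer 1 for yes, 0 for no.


Input: bkpna
Reversed: anpkb
  Compare pos 0 ('b') with pos 4 ('a'): MISMATCH
  Compare pos 1 ('k') with pos 3 ('n'): MISMATCH
Result: not a palindrome

0


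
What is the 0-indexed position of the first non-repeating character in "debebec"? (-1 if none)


Input: debebec
Character frequencies:
  'b': 2
  'c': 1
  'd': 1
  'e': 3
Scanning left to right for freq == 1:
  Position 0 ('d'): unique! => answer = 0

0


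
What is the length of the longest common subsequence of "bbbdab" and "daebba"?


LCS of "bbbdab" and "daebba"
DP table:
           d    a    e    b    b    a
      0    0    0    0    0    0    0
  b   0    0    0    0    1    1    1
  b   0    0    0    0    1    2    2
  b   0    0    0    0    1    2    2
  d   0    1    1    1    1    2    2
  a   0    1    2    2    2    2    3
  b   0    1    2    2    3    3    3
LCS length = dp[6][6] = 3

3


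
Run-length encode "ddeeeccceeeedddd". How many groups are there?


Input: ddeeeccceeeedddd
Scanning for consecutive runs:
  Group 1: 'd' x 2 (positions 0-1)
  Group 2: 'e' x 3 (positions 2-4)
  Group 3: 'c' x 3 (positions 5-7)
  Group 4: 'e' x 4 (positions 8-11)
  Group 5: 'd' x 4 (positions 12-15)
Total groups: 5

5


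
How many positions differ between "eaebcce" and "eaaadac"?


Comparing "eaebcce" and "eaaadac" position by position:
  Position 0: 'e' vs 'e' => same
  Position 1: 'a' vs 'a' => same
  Position 2: 'e' vs 'a' => DIFFER
  Position 3: 'b' vs 'a' => DIFFER
  Position 4: 'c' vs 'd' => DIFFER
  Position 5: 'c' vs 'a' => DIFFER
  Position 6: 'e' vs 'c' => DIFFER
Positions that differ: 5

5


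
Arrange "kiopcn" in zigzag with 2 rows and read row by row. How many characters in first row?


Zigzag "kiopcn" into 2 rows:
Placing characters:
  'k' => row 0
  'i' => row 1
  'o' => row 0
  'p' => row 1
  'c' => row 0
  'n' => row 1
Rows:
  Row 0: "koc"
  Row 1: "ipn"
First row length: 3

3


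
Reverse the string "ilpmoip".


Input: ilpmoip
Reading characters right to left:
  Position 6: 'p'
  Position 5: 'i'
  Position 4: 'o'
  Position 3: 'm'
  Position 2: 'p'
  Position 1: 'l'
  Position 0: 'i'
Reversed: piompli

piompli


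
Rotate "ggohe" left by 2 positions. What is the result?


Input: "ggohe", rotate left by 2
First 2 characters: "gg"
Remaining characters: "ohe"
Concatenate remaining + first: "ohe" + "gg" = "ohegg"

ohegg


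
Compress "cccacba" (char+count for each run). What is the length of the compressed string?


Input: cccacba
Runs:
  'c' x 3 => "c3"
  'a' x 1 => "a1"
  'c' x 1 => "c1"
  'b' x 1 => "b1"
  'a' x 1 => "a1"
Compressed: "c3a1c1b1a1"
Compressed length: 10

10


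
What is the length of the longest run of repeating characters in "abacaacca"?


Input: "abacaacca"
Scanning for longest run:
  Position 1 ('b'): new char, reset run to 1
  Position 2 ('a'): new char, reset run to 1
  Position 3 ('c'): new char, reset run to 1
  Position 4 ('a'): new char, reset run to 1
  Position 5 ('a'): continues run of 'a', length=2
  Position 6 ('c'): new char, reset run to 1
  Position 7 ('c'): continues run of 'c', length=2
  Position 8 ('a'): new char, reset run to 1
Longest run: 'a' with length 2

2


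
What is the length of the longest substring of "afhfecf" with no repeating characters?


Input: "afhfecf"
Sliding window (track last position of each char):
  Position 0 ('a'): window [0,0] length 1 -- new best
  Position 1 ('f'): window [0,1] length 2 -- new best
  Position 2 ('h'): window [0,2] length 3 -- new best
  Position 3 ('f'): repeat (last at 1), move window start to 2
  Position 3 ('f'): window [2,3] length 2
  Position 4 ('e'): window [2,4] length 3
  Position 5 ('c'): window [2,5] length 4 -- new best
  Position 6 ('f'): repeat (last at 3), move window start to 4
  Position 6 ('f'): window [4,6] length 3
Longest substring with no repeats: "hfec" with length 4

4


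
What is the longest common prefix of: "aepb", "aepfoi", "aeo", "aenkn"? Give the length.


Words: aepb, aepfoi, aeo, aenkn
  Position 0: all 'a' => match
  Position 1: all 'e' => match
  Position 2: ('p', 'p', 'o', 'n') => mismatch, stop
LCP = "ae" (length 2)

2


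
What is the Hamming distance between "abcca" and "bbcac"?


Comparing "abcca" and "bbcac" position by position:
  Position 0: 'a' vs 'b' => differ
  Position 1: 'b' vs 'b' => same
  Position 2: 'c' vs 'c' => same
  Position 3: 'c' vs 'a' => differ
  Position 4: 'a' vs 'c' => differ
Total differences (Hamming distance): 3

3


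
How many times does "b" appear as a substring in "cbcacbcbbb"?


Searching for "b" in "cbcacbcbbb"
Scanning each position:
  Position 0: "c" => no
  Position 1: "b" => MATCH
  Position 2: "c" => no
  Position 3: "a" => no
  Position 4: "c" => no
  Position 5: "b" => MATCH
  Position 6: "c" => no
  Position 7: "b" => MATCH
  Position 8: "b" => MATCH
  Position 9: "b" => MATCH
Total occurrences: 5

5


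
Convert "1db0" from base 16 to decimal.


Input: "1db0" in base 16
Positional expansion:
  Digit '1' (value 1) x 16^3 = 4096
  Digit 'd' (value 13) x 16^2 = 3328
  Digit 'b' (value 11) x 16^1 = 176
  Digit '0' (value 0) x 16^0 = 0
Sum = 7600

7600


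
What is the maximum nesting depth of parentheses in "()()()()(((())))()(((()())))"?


Input: "()()()()(((())))()(((()())))"
Tracking depth:
  Position 0 '(': depth becomes 1
  Position 1 ')': depth becomes 0
  Position 2 '(': depth becomes 1
  Position 3 ')': depth becomes 0
  Position 4 '(': depth becomes 1
  Position 5 ')': depth becomes 0
  Position 6 '(': depth becomes 1
  Position 7 ')': depth becomes 0
  Position 8 '(': depth becomes 1
  Position 9 '(': depth becomes 2
  Position 10 '(': depth becomes 3
  Position 11 '(': depth becomes 4
  Position 12 ')': depth becomes 3
  Position 13 ')': depth becomes 2
  Position 14 ')': depth becomes 1
  Position 15 ')': depth becomes 0
  Position 16 '(': depth becomes 1
  Position 17 ')': depth becomes 0
  Position 18 '(': depth becomes 1
  Position 19 '(': depth becomes 2
  Position 20 '(': depth becomes 3
  Position 21 '(': depth becomes 4
  Position 22 ')': depth becomes 3
  Position 23 '(': depth becomes 4
  Position 24 ')': depth becomes 3
  Position 25 ')': depth becomes 2
  Position 26 ')': depth becomes 1
  Position 27 ')': depth becomes 0
Maximum depth reached: 4

4


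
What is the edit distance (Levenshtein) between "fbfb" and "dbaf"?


Computing edit distance: "fbfb" -> "dbaf"
DP table:
           d    b    a    f
      0    1    2    3    4
  f   1    1    2    3    3
  b   2    2    1    2    3
  f   3    3    2    2    2
  b   4    4    3    3    3
Edit distance = dp[4][4] = 3

3


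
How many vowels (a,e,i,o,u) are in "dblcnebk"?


Input: dblcnebk
Checking each character:
  'd' at position 0: consonant
  'b' at position 1: consonant
  'l' at position 2: consonant
  'c' at position 3: consonant
  'n' at position 4: consonant
  'e' at position 5: vowel (running total: 1)
  'b' at position 6: consonant
  'k' at position 7: consonant
Total vowels: 1

1


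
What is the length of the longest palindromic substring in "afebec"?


Input: "afebec"
Checking substrings for palindromes:
  [2:5] "ebe" (len 3) => palindrome
Longest palindromic substring: "ebe" with length 3

3


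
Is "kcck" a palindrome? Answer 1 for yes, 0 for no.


Input: kcck
Reversed: kcck
  Compare pos 0 ('k') with pos 3 ('k'): match
  Compare pos 1 ('c') with pos 2 ('c'): match
Result: palindrome

1


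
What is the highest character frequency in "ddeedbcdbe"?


Input: ddeedbcdbe
Character counts:
  'b': 2
  'c': 1
  'd': 4
  'e': 3
Maximum frequency: 4

4


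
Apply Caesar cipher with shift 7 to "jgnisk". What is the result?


Caesar cipher: shift "jgnisk" by 7
  'j' (pos 9) + 7 = pos 16 = 'q'
  'g' (pos 6) + 7 = pos 13 = 'n'
  'n' (pos 13) + 7 = pos 20 = 'u'
  'i' (pos 8) + 7 = pos 15 = 'p'
  's' (pos 18) + 7 = pos 25 = 'z'
  'k' (pos 10) + 7 = pos 17 = 'r'
Result: qnupzr

qnupzr


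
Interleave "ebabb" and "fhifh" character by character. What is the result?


Interleaving "ebabb" and "fhifh":
  Position 0: 'e' from first, 'f' from second => "ef"
  Position 1: 'b' from first, 'h' from second => "bh"
  Position 2: 'a' from first, 'i' from second => "ai"
  Position 3: 'b' from first, 'f' from second => "bf"
  Position 4: 'b' from first, 'h' from second => "bh"
Result: efbhaibfbh

efbhaibfbh


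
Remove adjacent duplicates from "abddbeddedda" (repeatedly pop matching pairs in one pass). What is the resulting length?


Input: abddbeddedda
Stack-based adjacent duplicate removal:
  Read 'a': push. Stack: a
  Read 'b': push. Stack: ab
  Read 'd': push. Stack: abd
  Read 'd': matches stack top 'd' => pop. Stack: ab
  Read 'b': matches stack top 'b' => pop. Stack: a
  Read 'e': push. Stack: ae
  Read 'd': push. Stack: aed
  Read 'd': matches stack top 'd' => pop. Stack: ae
  Read 'e': matches stack top 'e' => pop. Stack: a
  Read 'd': push. Stack: ad
  Read 'd': matches stack top 'd' => pop. Stack: a
  Read 'a': matches stack top 'a' => pop. Stack: (empty)
Final stack: "" (length 0)

0


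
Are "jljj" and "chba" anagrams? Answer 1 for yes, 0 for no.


Strings: "jljj", "chba"
Sorted first:  jjjl
Sorted second: abch
Differ at position 0: 'j' vs 'a' => not anagrams

0


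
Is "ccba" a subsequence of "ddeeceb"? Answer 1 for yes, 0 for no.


Check if "ccba" is a subsequence of "ddeeceb"
Greedy scan:
  Position 0 ('d'): no match needed
  Position 1 ('d'): no match needed
  Position 2 ('e'): no match needed
  Position 3 ('e'): no match needed
  Position 4 ('c'): matches sub[0] = 'c'
  Position 5 ('e'): no match needed
  Position 6 ('b'): no match needed
Only matched 1/4 characters => not a subsequence

0


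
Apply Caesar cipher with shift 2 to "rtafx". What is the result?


Caesar cipher: shift "rtafx" by 2
  'r' (pos 17) + 2 = pos 19 = 't'
  't' (pos 19) + 2 = pos 21 = 'v'
  'a' (pos 0) + 2 = pos 2 = 'c'
  'f' (pos 5) + 2 = pos 7 = 'h'
  'x' (pos 23) + 2 = pos 25 = 'z'
Result: tvchz

tvchz


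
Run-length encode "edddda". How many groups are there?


Input: edddda
Scanning for consecutive runs:
  Group 1: 'e' x 1 (positions 0-0)
  Group 2: 'd' x 4 (positions 1-4)
  Group 3: 'a' x 1 (positions 5-5)
Total groups: 3

3


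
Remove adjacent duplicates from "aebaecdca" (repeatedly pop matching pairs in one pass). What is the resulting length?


Input: aebaecdca
Stack-based adjacent duplicate removal:
  Read 'a': push. Stack: a
  Read 'e': push. Stack: ae
  Read 'b': push. Stack: aeb
  Read 'a': push. Stack: aeba
  Read 'e': push. Stack: aebae
  Read 'c': push. Stack: aebaec
  Read 'd': push. Stack: aebaecd
  Read 'c': push. Stack: aebaecdc
  Read 'a': push. Stack: aebaecdca
Final stack: "aebaecdca" (length 9)

9


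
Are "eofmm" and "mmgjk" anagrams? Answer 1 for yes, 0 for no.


Strings: "eofmm", "mmgjk"
Sorted first:  efmmo
Sorted second: gjkmm
Differ at position 0: 'e' vs 'g' => not anagrams

0


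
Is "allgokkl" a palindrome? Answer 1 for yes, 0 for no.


Input: allgokkl
Reversed: lkkoglla
  Compare pos 0 ('a') with pos 7 ('l'): MISMATCH
  Compare pos 1 ('l') with pos 6 ('k'): MISMATCH
  Compare pos 2 ('l') with pos 5 ('k'): MISMATCH
  Compare pos 3 ('g') with pos 4 ('o'): MISMATCH
Result: not a palindrome

0


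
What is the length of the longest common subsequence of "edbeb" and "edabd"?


LCS of "edbeb" and "edabd"
DP table:
           e    d    a    b    d
      0    0    0    0    0    0
  e   0    1    1    1    1    1
  d   0    1    2    2    2    2
  b   0    1    2    2    3    3
  e   0    1    2    2    3    3
  b   0    1    2    2    3    3
LCS length = dp[5][5] = 3

3


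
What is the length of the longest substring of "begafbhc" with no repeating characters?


Input: "begafbhc"
Sliding window (track last position of each char):
  Position 0 ('b'): window [0,0] length 1 -- new best
  Position 1 ('e'): window [0,1] length 2 -- new best
  Position 2 ('g'): window [0,2] length 3 -- new best
  Position 3 ('a'): window [0,3] length 4 -- new best
  Position 4 ('f'): window [0,4] length 5 -- new best
  Position 5 ('b'): repeat (last at 0), move window start to 1
  Position 5 ('b'): window [1,5] length 5
  Position 6 ('h'): window [1,6] length 6 -- new best
  Position 7 ('c'): window [1,7] length 7 -- new best
Longest substring with no repeats: "egafbhc" with length 7

7


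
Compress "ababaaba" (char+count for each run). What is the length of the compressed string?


Input: ababaaba
Runs:
  'a' x 1 => "a1"
  'b' x 1 => "b1"
  'a' x 1 => "a1"
  'b' x 1 => "b1"
  'a' x 2 => "a2"
  'b' x 1 => "b1"
  'a' x 1 => "a1"
Compressed: "a1b1a1b1a2b1a1"
Compressed length: 14

14


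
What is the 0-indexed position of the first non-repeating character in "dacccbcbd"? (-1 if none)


Input: dacccbcbd
Character frequencies:
  'a': 1
  'b': 2
  'c': 4
  'd': 2
Scanning left to right for freq == 1:
  Position 0 ('d'): freq=2, skip
  Position 1 ('a'): unique! => answer = 1

1


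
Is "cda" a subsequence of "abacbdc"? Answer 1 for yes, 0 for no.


Check if "cda" is a subsequence of "abacbdc"
Greedy scan:
  Position 0 ('a'): no match needed
  Position 1 ('b'): no match needed
  Position 2 ('a'): no match needed
  Position 3 ('c'): matches sub[0] = 'c'
  Position 4 ('b'): no match needed
  Position 5 ('d'): matches sub[1] = 'd'
  Position 6 ('c'): no match needed
Only matched 2/3 characters => not a subsequence

0


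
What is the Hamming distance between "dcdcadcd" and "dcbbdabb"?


Comparing "dcdcadcd" and "dcbbdabb" position by position:
  Position 0: 'd' vs 'd' => same
  Position 1: 'c' vs 'c' => same
  Position 2: 'd' vs 'b' => differ
  Position 3: 'c' vs 'b' => differ
  Position 4: 'a' vs 'd' => differ
  Position 5: 'd' vs 'a' => differ
  Position 6: 'c' vs 'b' => differ
  Position 7: 'd' vs 'b' => differ
Total differences (Hamming distance): 6

6


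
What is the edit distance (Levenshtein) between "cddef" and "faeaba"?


Computing edit distance: "cddef" -> "faeaba"
DP table:
           f    a    e    a    b    a
      0    1    2    3    4    5    6
  c   1    1    2    3    4    5    6
  d   2    2    2    3    4    5    6
  d   3    3    3    3    4    5    6
  e   4    4    4    3    4    5    6
  f   5    4    5    4    4    5    6
Edit distance = dp[5][6] = 6

6


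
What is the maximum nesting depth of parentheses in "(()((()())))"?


Input: "(()((()())))"
Tracking depth:
  Position 0 '(': depth becomes 1
  Position 1 '(': depth becomes 2
  Position 2 ')': depth becomes 1
  Position 3 '(': depth becomes 2
  Position 4 '(': depth becomes 3
  Position 5 '(': depth becomes 4
  Position 6 ')': depth becomes 3
  Position 7 '(': depth becomes 4
  Position 8 ')': depth becomes 3
  Position 9 ')': depth becomes 2
  Position 10 ')': depth becomes 1
  Position 11 ')': depth becomes 0
Maximum depth reached: 4

4


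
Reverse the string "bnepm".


Input: bnepm
Reading characters right to left:
  Position 4: 'm'
  Position 3: 'p'
  Position 2: 'e'
  Position 1: 'n'
  Position 0: 'b'
Reversed: mpenb

mpenb


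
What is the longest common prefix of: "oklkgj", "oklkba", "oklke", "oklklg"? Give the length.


Words: oklkgj, oklkba, oklke, oklklg
  Position 0: all 'o' => match
  Position 1: all 'k' => match
  Position 2: all 'l' => match
  Position 3: all 'k' => match
  Position 4: ('g', 'b', 'e', 'l') => mismatch, stop
LCP = "oklk" (length 4)

4


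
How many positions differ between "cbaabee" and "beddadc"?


Comparing "cbaabee" and "beddadc" position by position:
  Position 0: 'c' vs 'b' => DIFFER
  Position 1: 'b' vs 'e' => DIFFER
  Position 2: 'a' vs 'd' => DIFFER
  Position 3: 'a' vs 'd' => DIFFER
  Position 4: 'b' vs 'a' => DIFFER
  Position 5: 'e' vs 'd' => DIFFER
  Position 6: 'e' vs 'c' => DIFFER
Positions that differ: 7

7


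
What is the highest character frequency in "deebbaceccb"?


Input: deebbaceccb
Character counts:
  'a': 1
  'b': 3
  'c': 3
  'd': 1
  'e': 3
Maximum frequency: 3

3


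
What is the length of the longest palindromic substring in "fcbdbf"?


Input: "fcbdbf"
Checking substrings for palindromes:
  [2:5] "bdb" (len 3) => palindrome
Longest palindromic substring: "bdb" with length 3

3


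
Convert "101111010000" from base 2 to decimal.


Input: "101111010000" in base 2
Positional expansion:
  Digit '1' (value 1) x 2^11 = 2048
  Digit '0' (value 0) x 2^10 = 0
  Digit '1' (value 1) x 2^9 = 512
  Digit '1' (value 1) x 2^8 = 256
  Digit '1' (value 1) x 2^7 = 128
  Digit '1' (value 1) x 2^6 = 64
  Digit '0' (value 0) x 2^5 = 0
  Digit '1' (value 1) x 2^4 = 16
  Digit '0' (value 0) x 2^3 = 0
  Digit '0' (value 0) x 2^2 = 0
  Digit '0' (value 0) x 2^1 = 0
  Digit '0' (value 0) x 2^0 = 0
Sum = 3024

3024


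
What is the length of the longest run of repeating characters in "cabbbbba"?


Input: "cabbbbba"
Scanning for longest run:
  Position 1 ('a'): new char, reset run to 1
  Position 2 ('b'): new char, reset run to 1
  Position 3 ('b'): continues run of 'b', length=2
  Position 4 ('b'): continues run of 'b', length=3
  Position 5 ('b'): continues run of 'b', length=4
  Position 6 ('b'): continues run of 'b', length=5
  Position 7 ('a'): new char, reset run to 1
Longest run: 'b' with length 5

5


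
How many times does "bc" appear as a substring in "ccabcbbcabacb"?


Searching for "bc" in "ccabcbbcabacb"
Scanning each position:
  Position 0: "cc" => no
  Position 1: "ca" => no
  Position 2: "ab" => no
  Position 3: "bc" => MATCH
  Position 4: "cb" => no
  Position 5: "bb" => no
  Position 6: "bc" => MATCH
  Position 7: "ca" => no
  Position 8: "ab" => no
  Position 9: "ba" => no
  Position 10: "ac" => no
  Position 11: "cb" => no
Total occurrences: 2

2


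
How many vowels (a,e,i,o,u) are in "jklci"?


Input: jklci
Checking each character:
  'j' at position 0: consonant
  'k' at position 1: consonant
  'l' at position 2: consonant
  'c' at position 3: consonant
  'i' at position 4: vowel (running total: 1)
Total vowels: 1

1


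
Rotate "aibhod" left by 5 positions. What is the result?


Input: "aibhod", rotate left by 5
First 5 characters: "aibho"
Remaining characters: "d"
Concatenate remaining + first: "d" + "aibho" = "daibho"

daibho


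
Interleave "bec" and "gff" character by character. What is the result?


Interleaving "bec" and "gff":
  Position 0: 'b' from first, 'g' from second => "bg"
  Position 1: 'e' from first, 'f' from second => "ef"
  Position 2: 'c' from first, 'f' from second => "cf"
Result: bgefcf

bgefcf


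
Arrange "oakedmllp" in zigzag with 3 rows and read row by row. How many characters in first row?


Zigzag "oakedmllp" into 3 rows:
Placing characters:
  'o' => row 0
  'a' => row 1
  'k' => row 2
  'e' => row 1
  'd' => row 0
  'm' => row 1
  'l' => row 2
  'l' => row 1
  'p' => row 0
Rows:
  Row 0: "odp"
  Row 1: "aeml"
  Row 2: "kl"
First row length: 3

3


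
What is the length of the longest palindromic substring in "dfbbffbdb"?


Input: "dfbbffbdb"
Checking substrings for palindromes:
  [1:5] "fbbf" (len 4) => palindrome
  [3:7] "bffb" (len 4) => palindrome
  [6:9] "bdb" (len 3) => palindrome
  [2:4] "bb" (len 2) => palindrome
  [4:6] "ff" (len 2) => palindrome
Longest palindromic substring: "fbbf" with length 4

4


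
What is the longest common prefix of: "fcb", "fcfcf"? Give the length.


Words: fcb, fcfcf
  Position 0: all 'f' => match
  Position 1: all 'c' => match
  Position 2: ('b', 'f') => mismatch, stop
LCP = "fc" (length 2)

2


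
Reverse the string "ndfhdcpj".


Input: ndfhdcpj
Reading characters right to left:
  Position 7: 'j'
  Position 6: 'p'
  Position 5: 'c'
  Position 4: 'd'
  Position 3: 'h'
  Position 2: 'f'
  Position 1: 'd'
  Position 0: 'n'
Reversed: jpcdhfdn

jpcdhfdn


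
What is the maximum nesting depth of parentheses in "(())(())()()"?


Input: "(())(())()()"
Tracking depth:
  Position 0 '(': depth becomes 1
  Position 1 '(': depth becomes 2
  Position 2 ')': depth becomes 1
  Position 3 ')': depth becomes 0
  Position 4 '(': depth becomes 1
  Position 5 '(': depth becomes 2
  Position 6 ')': depth becomes 1
  Position 7 ')': depth becomes 0
  Position 8 '(': depth becomes 1
  Position 9 ')': depth becomes 0
  Position 10 '(': depth becomes 1
  Position 11 ')': depth becomes 0
Maximum depth reached: 2

2


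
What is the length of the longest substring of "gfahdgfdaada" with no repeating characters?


Input: "gfahdgfdaada"
Sliding window (track last position of each char):
  Position 0 ('g'): window [0,0] length 1 -- new best
  Position 1 ('f'): window [0,1] length 2 -- new best
  Position 2 ('a'): window [0,2] length 3 -- new best
  Position 3 ('h'): window [0,3] length 4 -- new best
  Position 4 ('d'): window [0,4] length 5 -- new best
  Position 5 ('g'): repeat (last at 0), move window start to 1
  Position 5 ('g'): window [1,5] length 5
  Position 6 ('f'): repeat (last at 1), move window start to 2
  Position 6 ('f'): window [2,6] length 5
  Position 7 ('d'): repeat (last at 4), move window start to 5
  Position 7 ('d'): window [5,7] length 3
  Position 8 ('a'): window [5,8] length 4
  Position 9 ('a'): repeat (last at 8), move window start to 9
  Position 9 ('a'): window [9,9] length 1
  Position 10 ('d'): window [9,10] length 2
  Position 11 ('a'): repeat (last at 9), move window start to 10
  Position 11 ('a'): window [10,11] length 2
Longest substring with no repeats: "gfahd" with length 5

5


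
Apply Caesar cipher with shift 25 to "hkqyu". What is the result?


Caesar cipher: shift "hkqyu" by 25
  'h' (pos 7) + 25 = pos 6 = 'g'
  'k' (pos 10) + 25 = pos 9 = 'j'
  'q' (pos 16) + 25 = pos 15 = 'p'
  'y' (pos 24) + 25 = pos 23 = 'x'
  'u' (pos 20) + 25 = pos 19 = 't'
Result: gjpxt

gjpxt


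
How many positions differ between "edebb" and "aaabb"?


Comparing "edebb" and "aaabb" position by position:
  Position 0: 'e' vs 'a' => DIFFER
  Position 1: 'd' vs 'a' => DIFFER
  Position 2: 'e' vs 'a' => DIFFER
  Position 3: 'b' vs 'b' => same
  Position 4: 'b' vs 'b' => same
Positions that differ: 3

3


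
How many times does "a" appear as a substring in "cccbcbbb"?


Searching for "a" in "cccbcbbb"
Scanning each position:
  Position 0: "c" => no
  Position 1: "c" => no
  Position 2: "c" => no
  Position 3: "b" => no
  Position 4: "c" => no
  Position 5: "b" => no
  Position 6: "b" => no
  Position 7: "b" => no
Total occurrences: 0

0


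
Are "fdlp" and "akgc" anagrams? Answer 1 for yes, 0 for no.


Strings: "fdlp", "akgc"
Sorted first:  dflp
Sorted second: acgk
Differ at position 0: 'd' vs 'a' => not anagrams

0


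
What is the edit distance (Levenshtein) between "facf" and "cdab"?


Computing edit distance: "facf" -> "cdab"
DP table:
           c    d    a    b
      0    1    2    3    4
  f   1    1    2    3    4
  a   2    2    2    2    3
  c   3    2    3    3    3
  f   4    3    3    4    4
Edit distance = dp[4][4] = 4

4


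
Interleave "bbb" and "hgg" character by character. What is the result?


Interleaving "bbb" and "hgg":
  Position 0: 'b' from first, 'h' from second => "bh"
  Position 1: 'b' from first, 'g' from second => "bg"
  Position 2: 'b' from first, 'g' from second => "bg"
Result: bhbgbg

bhbgbg


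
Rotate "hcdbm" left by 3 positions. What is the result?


Input: "hcdbm", rotate left by 3
First 3 characters: "hcd"
Remaining characters: "bm"
Concatenate remaining + first: "bm" + "hcd" = "bmhcd"

bmhcd


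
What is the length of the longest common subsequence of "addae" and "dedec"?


LCS of "addae" and "dedec"
DP table:
           d    e    d    e    c
      0    0    0    0    0    0
  a   0    0    0    0    0    0
  d   0    1    1    1    1    1
  d   0    1    1    2    2    2
  a   0    1    1    2    2    2
  e   0    1    2    2    3    3
LCS length = dp[5][5] = 3

3


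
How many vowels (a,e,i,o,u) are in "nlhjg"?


Input: nlhjg
Checking each character:
  'n' at position 0: consonant
  'l' at position 1: consonant
  'h' at position 2: consonant
  'j' at position 3: consonant
  'g' at position 4: consonant
Total vowels: 0

0


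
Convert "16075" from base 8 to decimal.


Input: "16075" in base 8
Positional expansion:
  Digit '1' (value 1) x 8^4 = 4096
  Digit '6' (value 6) x 8^3 = 3072
  Digit '0' (value 0) x 8^2 = 0
  Digit '7' (value 7) x 8^1 = 56
  Digit '5' (value 5) x 8^0 = 5
Sum = 7229

7229


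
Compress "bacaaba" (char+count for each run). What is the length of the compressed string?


Input: bacaaba
Runs:
  'b' x 1 => "b1"
  'a' x 1 => "a1"
  'c' x 1 => "c1"
  'a' x 2 => "a2"
  'b' x 1 => "b1"
  'a' x 1 => "a1"
Compressed: "b1a1c1a2b1a1"
Compressed length: 12

12


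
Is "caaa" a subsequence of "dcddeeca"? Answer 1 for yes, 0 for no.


Check if "caaa" is a subsequence of "dcddeeca"
Greedy scan:
  Position 0 ('d'): no match needed
  Position 1 ('c'): matches sub[0] = 'c'
  Position 2 ('d'): no match needed
  Position 3 ('d'): no match needed
  Position 4 ('e'): no match needed
  Position 5 ('e'): no match needed
  Position 6 ('c'): no match needed
  Position 7 ('a'): matches sub[1] = 'a'
Only matched 2/4 characters => not a subsequence

0


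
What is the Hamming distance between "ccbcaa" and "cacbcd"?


Comparing "ccbcaa" and "cacbcd" position by position:
  Position 0: 'c' vs 'c' => same
  Position 1: 'c' vs 'a' => differ
  Position 2: 'b' vs 'c' => differ
  Position 3: 'c' vs 'b' => differ
  Position 4: 'a' vs 'c' => differ
  Position 5: 'a' vs 'd' => differ
Total differences (Hamming distance): 5

5


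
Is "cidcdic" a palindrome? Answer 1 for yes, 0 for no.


Input: cidcdic
Reversed: cidcdic
  Compare pos 0 ('c') with pos 6 ('c'): match
  Compare pos 1 ('i') with pos 5 ('i'): match
  Compare pos 2 ('d') with pos 4 ('d'): match
Result: palindrome

1


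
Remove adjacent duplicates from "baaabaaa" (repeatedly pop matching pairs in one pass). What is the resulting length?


Input: baaabaaa
Stack-based adjacent duplicate removal:
  Read 'b': push. Stack: b
  Read 'a': push. Stack: ba
  Read 'a': matches stack top 'a' => pop. Stack: b
  Read 'a': push. Stack: ba
  Read 'b': push. Stack: bab
  Read 'a': push. Stack: baba
  Read 'a': matches stack top 'a' => pop. Stack: bab
  Read 'a': push. Stack: baba
Final stack: "baba" (length 4)

4


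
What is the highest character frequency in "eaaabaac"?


Input: eaaabaac
Character counts:
  'a': 5
  'b': 1
  'c': 1
  'e': 1
Maximum frequency: 5

5


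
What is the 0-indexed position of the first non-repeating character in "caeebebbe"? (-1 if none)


Input: caeebebbe
Character frequencies:
  'a': 1
  'b': 3
  'c': 1
  'e': 4
Scanning left to right for freq == 1:
  Position 0 ('c'): unique! => answer = 0

0


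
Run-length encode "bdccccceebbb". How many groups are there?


Input: bdccccceebbb
Scanning for consecutive runs:
  Group 1: 'b' x 1 (positions 0-0)
  Group 2: 'd' x 1 (positions 1-1)
  Group 3: 'c' x 5 (positions 2-6)
  Group 4: 'e' x 2 (positions 7-8)
  Group 5: 'b' x 3 (positions 9-11)
Total groups: 5

5


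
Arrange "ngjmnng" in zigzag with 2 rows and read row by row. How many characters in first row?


Zigzag "ngjmnng" into 2 rows:
Placing characters:
  'n' => row 0
  'g' => row 1
  'j' => row 0
  'm' => row 1
  'n' => row 0
  'n' => row 1
  'g' => row 0
Rows:
  Row 0: "njng"
  Row 1: "gmn"
First row length: 4

4


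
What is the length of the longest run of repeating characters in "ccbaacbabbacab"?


Input: "ccbaacbabbacab"
Scanning for longest run:
  Position 1 ('c'): continues run of 'c', length=2
  Position 2 ('b'): new char, reset run to 1
  Position 3 ('a'): new char, reset run to 1
  Position 4 ('a'): continues run of 'a', length=2
  Position 5 ('c'): new char, reset run to 1
  Position 6 ('b'): new char, reset run to 1
  Position 7 ('a'): new char, reset run to 1
  Position 8 ('b'): new char, reset run to 1
  Position 9 ('b'): continues run of 'b', length=2
  Position 10 ('a'): new char, reset run to 1
  Position 11 ('c'): new char, reset run to 1
  Position 12 ('a'): new char, reset run to 1
  Position 13 ('b'): new char, reset run to 1
Longest run: 'c' with length 2

2


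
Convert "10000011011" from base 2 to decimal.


Input: "10000011011" in base 2
Positional expansion:
  Digit '1' (value 1) x 2^10 = 1024
  Digit '0' (value 0) x 2^9 = 0
  Digit '0' (value 0) x 2^8 = 0
  Digit '0' (value 0) x 2^7 = 0
  Digit '0' (value 0) x 2^6 = 0
  Digit '0' (value 0) x 2^5 = 0
  Digit '1' (value 1) x 2^4 = 16
  Digit '1' (value 1) x 2^3 = 8
  Digit '0' (value 0) x 2^2 = 0
  Digit '1' (value 1) x 2^1 = 2
  Digit '1' (value 1) x 2^0 = 1
Sum = 1051

1051


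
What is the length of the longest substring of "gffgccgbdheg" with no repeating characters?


Input: "gffgccgbdheg"
Sliding window (track last position of each char):
  Position 0 ('g'): window [0,0] length 1 -- new best
  Position 1 ('f'): window [0,1] length 2 -- new best
  Position 2 ('f'): repeat (last at 1), move window start to 2
  Position 2 ('f'): window [2,2] length 1
  Position 3 ('g'): window [2,3] length 2
  Position 4 ('c'): window [2,4] length 3 -- new best
  Position 5 ('c'): repeat (last at 4), move window start to 5
  Position 5 ('c'): window [5,5] length 1
  Position 6 ('g'): window [5,6] length 2
  Position 7 ('b'): window [5,7] length 3
  Position 8 ('d'): window [5,8] length 4 -- new best
  Position 9 ('h'): window [5,9] length 5 -- new best
  Position 10 ('e'): window [5,10] length 6 -- new best
  Position 11 ('g'): repeat (last at 6), move window start to 7
  Position 11 ('g'): window [7,11] length 5
Longest substring with no repeats: "cgbdhe" with length 6

6


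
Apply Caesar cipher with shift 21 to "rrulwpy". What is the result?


Caesar cipher: shift "rrulwpy" by 21
  'r' (pos 17) + 21 = pos 12 = 'm'
  'r' (pos 17) + 21 = pos 12 = 'm'
  'u' (pos 20) + 21 = pos 15 = 'p'
  'l' (pos 11) + 21 = pos 6 = 'g'
  'w' (pos 22) + 21 = pos 17 = 'r'
  'p' (pos 15) + 21 = pos 10 = 'k'
  'y' (pos 24) + 21 = pos 19 = 't'
Result: mmpgrkt

mmpgrkt


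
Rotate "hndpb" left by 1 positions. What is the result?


Input: "hndpb", rotate left by 1
First 1 characters: "h"
Remaining characters: "ndpb"
Concatenate remaining + first: "ndpb" + "h" = "ndpbh"

ndpbh


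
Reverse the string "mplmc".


Input: mplmc
Reading characters right to left:
  Position 4: 'c'
  Position 3: 'm'
  Position 2: 'l'
  Position 1: 'p'
  Position 0: 'm'
Reversed: cmlpm

cmlpm


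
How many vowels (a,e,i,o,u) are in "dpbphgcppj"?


Input: dpbphgcppj
Checking each character:
  'd' at position 0: consonant
  'p' at position 1: consonant
  'b' at position 2: consonant
  'p' at position 3: consonant
  'h' at position 4: consonant
  'g' at position 5: consonant
  'c' at position 6: consonant
  'p' at position 7: consonant
  'p' at position 8: consonant
  'j' at position 9: consonant
Total vowels: 0

0


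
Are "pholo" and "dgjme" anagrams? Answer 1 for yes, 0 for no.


Strings: "pholo", "dgjme"
Sorted first:  hloop
Sorted second: degjm
Differ at position 0: 'h' vs 'd' => not anagrams

0


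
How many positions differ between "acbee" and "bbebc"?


Comparing "acbee" and "bbebc" position by position:
  Position 0: 'a' vs 'b' => DIFFER
  Position 1: 'c' vs 'b' => DIFFER
  Position 2: 'b' vs 'e' => DIFFER
  Position 3: 'e' vs 'b' => DIFFER
  Position 4: 'e' vs 'c' => DIFFER
Positions that differ: 5

5


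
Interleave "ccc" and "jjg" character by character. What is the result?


Interleaving "ccc" and "jjg":
  Position 0: 'c' from first, 'j' from second => "cj"
  Position 1: 'c' from first, 'j' from second => "cj"
  Position 2: 'c' from first, 'g' from second => "cg"
Result: cjcjcg

cjcjcg


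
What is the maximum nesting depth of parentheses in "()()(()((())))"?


Input: "()()(()((())))"
Tracking depth:
  Position 0 '(': depth becomes 1
  Position 1 ')': depth becomes 0
  Position 2 '(': depth becomes 1
  Position 3 ')': depth becomes 0
  Position 4 '(': depth becomes 1
  Position 5 '(': depth becomes 2
  Position 6 ')': depth becomes 1
  Position 7 '(': depth becomes 2
  Position 8 '(': depth becomes 3
  Position 9 '(': depth becomes 4
  Position 10 ')': depth becomes 3
  Position 11 ')': depth becomes 2
  Position 12 ')': depth becomes 1
  Position 13 ')': depth becomes 0
Maximum depth reached: 4

4


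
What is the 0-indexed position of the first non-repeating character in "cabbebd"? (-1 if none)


Input: cabbebd
Character frequencies:
  'a': 1
  'b': 3
  'c': 1
  'd': 1
  'e': 1
Scanning left to right for freq == 1:
  Position 0 ('c'): unique! => answer = 0

0


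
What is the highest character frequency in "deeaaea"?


Input: deeaaea
Character counts:
  'a': 3
  'd': 1
  'e': 3
Maximum frequency: 3

3


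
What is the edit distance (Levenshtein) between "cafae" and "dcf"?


Computing edit distance: "cafae" -> "dcf"
DP table:
           d    c    f
      0    1    2    3
  c   1    1    1    2
  a   2    2    2    2
  f   3    3    3    2
  a   4    4    4    3
  e   5    5    5    4
Edit distance = dp[5][3] = 4

4


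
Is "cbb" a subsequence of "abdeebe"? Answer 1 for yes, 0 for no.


Check if "cbb" is a subsequence of "abdeebe"
Greedy scan:
  Position 0 ('a'): no match needed
  Position 1 ('b'): no match needed
  Position 2 ('d'): no match needed
  Position 3 ('e'): no match needed
  Position 4 ('e'): no match needed
  Position 5 ('b'): no match needed
  Position 6 ('e'): no match needed
Only matched 0/3 characters => not a subsequence

0


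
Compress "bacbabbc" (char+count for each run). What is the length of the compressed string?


Input: bacbabbc
Runs:
  'b' x 1 => "b1"
  'a' x 1 => "a1"
  'c' x 1 => "c1"
  'b' x 1 => "b1"
  'a' x 1 => "a1"
  'b' x 2 => "b2"
  'c' x 1 => "c1"
Compressed: "b1a1c1b1a1b2c1"
Compressed length: 14

14


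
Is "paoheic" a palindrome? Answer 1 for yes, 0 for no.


Input: paoheic
Reversed: ciehoap
  Compare pos 0 ('p') with pos 6 ('c'): MISMATCH
  Compare pos 1 ('a') with pos 5 ('i'): MISMATCH
  Compare pos 2 ('o') with pos 4 ('e'): MISMATCH
Result: not a palindrome

0


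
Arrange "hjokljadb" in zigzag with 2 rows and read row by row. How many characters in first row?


Zigzag "hjokljadb" into 2 rows:
Placing characters:
  'h' => row 0
  'j' => row 1
  'o' => row 0
  'k' => row 1
  'l' => row 0
  'j' => row 1
  'a' => row 0
  'd' => row 1
  'b' => row 0
Rows:
  Row 0: "holab"
  Row 1: "jkjd"
First row length: 5

5


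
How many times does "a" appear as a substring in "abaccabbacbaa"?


Searching for "a" in "abaccabbacbaa"
Scanning each position:
  Position 0: "a" => MATCH
  Position 1: "b" => no
  Position 2: "a" => MATCH
  Position 3: "c" => no
  Position 4: "c" => no
  Position 5: "a" => MATCH
  Position 6: "b" => no
  Position 7: "b" => no
  Position 8: "a" => MATCH
  Position 9: "c" => no
  Position 10: "b" => no
  Position 11: "a" => MATCH
  Position 12: "a" => MATCH
Total occurrences: 6

6


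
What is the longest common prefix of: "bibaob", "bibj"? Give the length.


Words: bibaob, bibj
  Position 0: all 'b' => match
  Position 1: all 'i' => match
  Position 2: all 'b' => match
  Position 3: ('a', 'j') => mismatch, stop
LCP = "bib" (length 3)

3


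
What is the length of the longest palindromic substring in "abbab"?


Input: "abbab"
Checking substrings for palindromes:
  [0:4] "abba" (len 4) => palindrome
  [2:5] "bab" (len 3) => palindrome
  [1:3] "bb" (len 2) => palindrome
Longest palindromic substring: "abba" with length 4

4


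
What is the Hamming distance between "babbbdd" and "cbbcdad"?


Comparing "babbbdd" and "cbbcdad" position by position:
  Position 0: 'b' vs 'c' => differ
  Position 1: 'a' vs 'b' => differ
  Position 2: 'b' vs 'b' => same
  Position 3: 'b' vs 'c' => differ
  Position 4: 'b' vs 'd' => differ
  Position 5: 'd' vs 'a' => differ
  Position 6: 'd' vs 'd' => same
Total differences (Hamming distance): 5

5


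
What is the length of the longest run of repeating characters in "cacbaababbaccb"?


Input: "cacbaababbaccb"
Scanning for longest run:
  Position 1 ('a'): new char, reset run to 1
  Position 2 ('c'): new char, reset run to 1
  Position 3 ('b'): new char, reset run to 1
  Position 4 ('a'): new char, reset run to 1
  Position 5 ('a'): continues run of 'a', length=2
  Position 6 ('b'): new char, reset run to 1
  Position 7 ('a'): new char, reset run to 1
  Position 8 ('b'): new char, reset run to 1
  Position 9 ('b'): continues run of 'b', length=2
  Position 10 ('a'): new char, reset run to 1
  Position 11 ('c'): new char, reset run to 1
  Position 12 ('c'): continues run of 'c', length=2
  Position 13 ('b'): new char, reset run to 1
Longest run: 'a' with length 2

2


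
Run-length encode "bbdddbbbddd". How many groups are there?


Input: bbdddbbbddd
Scanning for consecutive runs:
  Group 1: 'b' x 2 (positions 0-1)
  Group 2: 'd' x 3 (positions 2-4)
  Group 3: 'b' x 3 (positions 5-7)
  Group 4: 'd' x 3 (positions 8-10)
Total groups: 4

4


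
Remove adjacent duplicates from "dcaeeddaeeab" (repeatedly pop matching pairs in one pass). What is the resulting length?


Input: dcaeeddaeeab
Stack-based adjacent duplicate removal:
  Read 'd': push. Stack: d
  Read 'c': push. Stack: dc
  Read 'a': push. Stack: dca
  Read 'e': push. Stack: dcae
  Read 'e': matches stack top 'e' => pop. Stack: dca
  Read 'd': push. Stack: dcad
  Read 'd': matches stack top 'd' => pop. Stack: dca
  Read 'a': matches stack top 'a' => pop. Stack: dc
  Read 'e': push. Stack: dce
  Read 'e': matches stack top 'e' => pop. Stack: dc
  Read 'a': push. Stack: dca
  Read 'b': push. Stack: dcab
Final stack: "dcab" (length 4)

4
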